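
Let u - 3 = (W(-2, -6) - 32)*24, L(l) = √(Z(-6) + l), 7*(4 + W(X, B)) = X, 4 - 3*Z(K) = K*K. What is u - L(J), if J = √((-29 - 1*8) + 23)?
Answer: -6075/7 - √(-96 + 9*I*√14)/3 ≈ -868.42 - 3.3144*I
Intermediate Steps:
Z(K) = 4/3 - K²/3 (Z(K) = 4/3 - K*K/3 = 4/3 - K²/3)
W(X, B) = -4 + X/7
J = I*√14 (J = √((-29 - 8) + 23) = √(-37 + 23) = √(-14) = I*√14 ≈ 3.7417*I)
L(l) = √(-32/3 + l) (L(l) = √((4/3 - ⅓*(-6)²) + l) = √((4/3 - ⅓*36) + l) = √((4/3 - 12) + l) = √(-32/3 + l))
u = -6075/7 (u = 3 + ((-4 + (⅐)*(-2)) - 32)*24 = 3 + ((-4 - 2/7) - 32)*24 = 3 + (-30/7 - 32)*24 = 3 - 254/7*24 = 3 - 6096/7 = -6075/7 ≈ -867.86)
u - L(J) = -6075/7 - √(-96 + 9*(I*√14))/3 = -6075/7 - √(-96 + 9*I*√14)/3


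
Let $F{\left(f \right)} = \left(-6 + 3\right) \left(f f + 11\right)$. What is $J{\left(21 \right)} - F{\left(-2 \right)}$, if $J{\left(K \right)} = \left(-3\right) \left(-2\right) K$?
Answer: $171$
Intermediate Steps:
$J{\left(K \right)} = 6 K$
$F{\left(f \right)} = -33 - 3 f^{2}$ ($F{\left(f \right)} = - 3 \left(f^{2} + 11\right) = - 3 \left(11 + f^{2}\right) = -33 - 3 f^{2}$)
$J{\left(21 \right)} - F{\left(-2 \right)} = 6 \cdot 21 - \left(-33 - 3 \left(-2\right)^{2}\right) = 126 - \left(-33 - 12\right) = 126 - -45 = 126 + 45 = 171$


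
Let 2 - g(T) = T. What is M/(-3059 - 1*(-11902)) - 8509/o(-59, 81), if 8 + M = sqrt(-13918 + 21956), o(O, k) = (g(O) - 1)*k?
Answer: -75283967/42976980 + sqrt(8038)/8843 ≈ -1.7416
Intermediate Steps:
g(T) = 2 - T
o(O, k) = k*(1 - O) (o(O, k) = ((2 - O) - 1)*k = (1 - O)*k = k*(1 - O))
M = -8 + sqrt(8038) (M = -8 + sqrt(-13918 + 21956) = -8 + sqrt(8038) ≈ 81.655)
M/(-3059 - 1*(-11902)) - 8509/o(-59, 81) = (-8 + sqrt(8038))/(-3059 - 1*(-11902)) - 8509*1/(81*(1 - 1*(-59))) = (-8 + sqrt(8038))/(-3059 + 11902) - 8509*1/(81*(1 + 59)) = (-8 + sqrt(8038))/8843 - 8509/(81*60) = (-8 + sqrt(8038))*(1/8843) - 8509/4860 = (-8/8843 + sqrt(8038)/8843) - 8509*1/4860 = (-8/8843 + sqrt(8038)/8843) - 8509/4860 = -75283967/42976980 + sqrt(8038)/8843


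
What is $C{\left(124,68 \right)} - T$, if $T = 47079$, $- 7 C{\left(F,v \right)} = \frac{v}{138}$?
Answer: $- \frac{22739191}{483} \approx -47079.0$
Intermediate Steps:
$C{\left(F,v \right)} = - \frac{v}{966}$ ($C{\left(F,v \right)} = - \frac{v \frac{1}{138}}{7} = - \frac{\frac{1}{138} v}{7} = - \frac{v}{966}$)
$C{\left(124,68 \right)} - T = \left(- \frac{1}{966}\right) 68 - 47079 = - \frac{34}{483} - 47079 = - \frac{22739191}{483}$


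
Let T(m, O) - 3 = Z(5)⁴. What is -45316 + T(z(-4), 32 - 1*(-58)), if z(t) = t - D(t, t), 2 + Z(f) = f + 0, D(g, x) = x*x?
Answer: -45232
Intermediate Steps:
D(g, x) = x²
Z(f) = -2 + f (Z(f) = -2 + (f + 0) = -2 + f)
z(t) = t - t²
T(m, O) = 84 (T(m, O) = 3 + (-2 + 5)⁴ = 3 + 3⁴ = 3 + 81 = 84)
-45316 + T(z(-4), 32 - 1*(-58)) = -45316 + 84 = -45232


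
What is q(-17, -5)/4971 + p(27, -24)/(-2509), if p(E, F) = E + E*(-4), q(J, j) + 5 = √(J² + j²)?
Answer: 390106/12472239 + √314/4971 ≈ 0.034843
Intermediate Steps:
q(J, j) = -5 + √(J² + j²)
p(E, F) = -3*E (p(E, F) = E - 4*E = -3*E)
q(-17, -5)/4971 + p(27, -24)/(-2509) = (-5 + √((-17)² + (-5)²))/4971 - 3*27/(-2509) = (-5 + √(289 + 25))*(1/4971) - 81*(-1/2509) = (-5 + √314)*(1/4971) + 81/2509 = (-5/4971 + √314/4971) + 81/2509 = 390106/12472239 + √314/4971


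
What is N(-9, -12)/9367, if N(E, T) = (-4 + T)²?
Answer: 256/9367 ≈ 0.027330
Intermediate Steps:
N(-9, -12)/9367 = (-4 - 12)²/9367 = (-16)²*(1/9367) = 256*(1/9367) = 256/9367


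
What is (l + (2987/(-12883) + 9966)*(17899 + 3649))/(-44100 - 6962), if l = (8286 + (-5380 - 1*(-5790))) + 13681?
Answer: -2766814260959/657831746 ≈ -4206.0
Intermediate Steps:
l = 22377 (l = (8286 + (-5380 + 5790)) + 13681 = (8286 + 410) + 13681 = 8696 + 13681 = 22377)
(l + (2987/(-12883) + 9966)*(17899 + 3649))/(-44100 - 6962) = (22377 + (2987/(-12883) + 9966)*(17899 + 3649))/(-44100 - 6962) = (22377 + (2987*(-1/12883) + 9966)*21548)/(-51062) = (22377 + (-2987/12883 + 9966)*21548)*(-1/51062) = (22377 + (128388991/12883)*21548)*(-1/51062) = (22377 + 2766525978068/12883)*(-1/51062) = (2766814260959/12883)*(-1/51062) = -2766814260959/657831746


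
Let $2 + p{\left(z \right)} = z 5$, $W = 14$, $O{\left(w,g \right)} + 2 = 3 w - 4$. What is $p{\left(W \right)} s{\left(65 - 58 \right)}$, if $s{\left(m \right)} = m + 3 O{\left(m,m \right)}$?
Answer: $3536$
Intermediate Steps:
$O{\left(w,g \right)} = -6 + 3 w$ ($O{\left(w,g \right)} = -2 + \left(3 w - 4\right) = -2 + \left(-4 + 3 w\right) = -6 + 3 w$)
$s{\left(m \right)} = -18 + 10 m$ ($s{\left(m \right)} = m + 3 \left(-6 + 3 m\right) = m + \left(-18 + 9 m\right) = -18 + 10 m$)
$p{\left(z \right)} = -2 + 5 z$ ($p{\left(z \right)} = -2 + z 5 = -2 + 5 z$)
$p{\left(W \right)} s{\left(65 - 58 \right)} = \left(-2 + 5 \cdot 14\right) \left(-18 + 10 \left(65 - 58\right)\right) = \left(-2 + 70\right) \left(-18 + 10 \left(65 - 58\right)\right) = 68 \left(-18 + 10 \cdot 7\right) = 68 \left(-18 + 70\right) = 68 \cdot 52 = 3536$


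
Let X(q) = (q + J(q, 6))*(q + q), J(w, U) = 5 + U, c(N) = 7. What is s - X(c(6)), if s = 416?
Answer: 164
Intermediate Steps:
X(q) = 2*q*(11 + q) (X(q) = (q + (5 + 6))*(q + q) = (q + 11)*(2*q) = (11 + q)*(2*q) = 2*q*(11 + q))
s - X(c(6)) = 416 - 2*7*(11 + 7) = 416 - 2*7*18 = 416 - 1*252 = 416 - 252 = 164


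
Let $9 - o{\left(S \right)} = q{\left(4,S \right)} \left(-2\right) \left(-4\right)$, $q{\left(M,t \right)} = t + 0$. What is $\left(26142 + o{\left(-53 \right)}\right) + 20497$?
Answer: $47072$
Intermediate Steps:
$q{\left(M,t \right)} = t$
$o{\left(S \right)} = 9 - 8 S$ ($o{\left(S \right)} = 9 - S \left(-2\right) \left(-4\right) = 9 - - 2 S \left(-4\right) = 9 - 8 S$)
$\left(26142 + o{\left(-53 \right)}\right) + 20497 = \left(26142 + \left(9 - -424\right)\right) + 20497 = \left(26142 + \left(9 + 424\right)\right) + 20497 = \left(26142 + 433\right) + 20497 = 26575 + 20497 = 47072$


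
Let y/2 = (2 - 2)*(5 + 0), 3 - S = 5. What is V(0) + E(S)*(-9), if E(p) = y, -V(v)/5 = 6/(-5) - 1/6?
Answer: 41/6 ≈ 6.8333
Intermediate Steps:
S = -2 (S = 3 - 1*5 = 3 - 5 = -2)
V(v) = 41/6 (V(v) = -5*(6/(-5) - 1/6) = -5*(6*(-⅕) - 1*⅙) = -5*(-6/5 - ⅙) = -5*(-41/30) = 41/6)
y = 0 (y = 2*((2 - 2)*(5 + 0)) = 2*(0*5) = 2*0 = 0)
E(p) = 0
V(0) + E(S)*(-9) = 41/6 + 0*(-9) = 41/6 + 0 = 41/6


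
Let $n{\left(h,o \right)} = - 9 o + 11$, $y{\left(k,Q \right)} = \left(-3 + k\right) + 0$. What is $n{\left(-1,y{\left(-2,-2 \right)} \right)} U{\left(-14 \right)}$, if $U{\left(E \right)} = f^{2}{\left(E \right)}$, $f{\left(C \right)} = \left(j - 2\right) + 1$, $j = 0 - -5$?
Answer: $896$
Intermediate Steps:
$j = 5$ ($j = 0 + 5 = 5$)
$y{\left(k,Q \right)} = -3 + k$
$f{\left(C \right)} = 4$ ($f{\left(C \right)} = \left(5 - 2\right) + 1 = 3 + 1 = 4$)
$n{\left(h,o \right)} = 11 - 9 o$
$U{\left(E \right)} = 16$ ($U{\left(E \right)} = 4^{2} = 16$)
$n{\left(-1,y{\left(-2,-2 \right)} \right)} U{\left(-14 \right)} = \left(11 - 9 \left(-3 - 2\right)\right) 16 = \left(11 - -45\right) 16 = \left(11 + 45\right) 16 = 56 \cdot 16 = 896$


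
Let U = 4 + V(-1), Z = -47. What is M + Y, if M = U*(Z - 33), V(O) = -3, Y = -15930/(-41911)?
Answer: -3336950/41911 ≈ -79.620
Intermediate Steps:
Y = 15930/41911 (Y = -15930*(-1/41911) = 15930/41911 ≈ 0.38009)
U = 1 (U = 4 - 3 = 1)
M = -80 (M = 1*(-47 - 33) = 1*(-80) = -80)
M + Y = -80 + 15930/41911 = -3336950/41911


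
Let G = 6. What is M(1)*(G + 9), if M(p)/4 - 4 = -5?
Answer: -60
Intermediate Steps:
M(p) = -4 (M(p) = 16 + 4*(-5) = 16 - 20 = -4)
M(1)*(G + 9) = -4*(6 + 9) = -4*15 = -60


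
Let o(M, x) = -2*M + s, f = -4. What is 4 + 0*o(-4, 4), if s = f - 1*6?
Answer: 4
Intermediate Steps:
s = -10 (s = -4 - 1*6 = -4 - 6 = -10)
o(M, x) = -10 - 2*M (o(M, x) = -2*M - 10 = -10 - 2*M)
4 + 0*o(-4, 4) = 4 + 0*(-10 - 2*(-4)) = 4 + 0*(-10 + 8) = 4 + 0*(-2) = 4 + 0 = 4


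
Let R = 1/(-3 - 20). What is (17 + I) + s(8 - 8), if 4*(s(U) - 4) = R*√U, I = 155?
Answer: 176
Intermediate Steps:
R = -1/23 (R = 1/(-23) = -1/23 ≈ -0.043478)
s(U) = 4 - √U/92 (s(U) = 4 + (-√U/23)/4 = 4 - √U/92)
(17 + I) + s(8 - 8) = (17 + 155) + (4 - √(8 - 8)/92) = 172 + (4 - √0/92) = 172 + (4 - 1/92*0) = 172 + (4 + 0) = 172 + 4 = 176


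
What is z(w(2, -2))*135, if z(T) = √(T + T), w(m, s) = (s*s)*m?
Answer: 540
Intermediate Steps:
w(m, s) = m*s² (w(m, s) = s²*m = m*s²)
z(T) = √2*√T (z(T) = √(2*T) = √2*√T)
z(w(2, -2))*135 = (√2*√(2*(-2)²))*135 = (√2*√(2*4))*135 = (√2*√8)*135 = (√2*(2*√2))*135 = 4*135 = 540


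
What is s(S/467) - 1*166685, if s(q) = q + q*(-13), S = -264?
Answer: -77838727/467 ≈ -1.6668e+5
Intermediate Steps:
s(q) = -12*q (s(q) = q - 13*q = -12*q)
s(S/467) - 1*166685 = -(-3168)/467 - 1*166685 = -(-3168)/467 - 166685 = -12*(-264/467) - 166685 = 3168/467 - 166685 = -77838727/467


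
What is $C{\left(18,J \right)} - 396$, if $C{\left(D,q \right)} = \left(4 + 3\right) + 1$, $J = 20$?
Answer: $-388$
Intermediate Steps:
$C{\left(D,q \right)} = 8$ ($C{\left(D,q \right)} = 7 + 1 = 8$)
$C{\left(18,J \right)} - 396 = 8 - 396 = -388$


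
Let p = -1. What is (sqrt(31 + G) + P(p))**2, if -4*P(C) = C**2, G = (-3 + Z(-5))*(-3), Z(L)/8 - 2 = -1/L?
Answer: (-5 + 32*I*sqrt(5))**2/400 ≈ -12.738 - 1.7889*I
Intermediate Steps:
Z(L) = 16 - 8/L (Z(L) = 16 + 8*(-1/L) = 16 - 8/L)
G = -219/5 (G = (-3 + (16 - 8/(-5)))*(-3) = (-3 + (16 - 8*(-1/5)))*(-3) = (-3 + (16 + 8/5))*(-3) = (-3 + 88/5)*(-3) = (73/5)*(-3) = -219/5 ≈ -43.800)
P(C) = -C**2/4
(sqrt(31 + G) + P(p))**2 = (sqrt(31 - 219/5) - 1/4*(-1)**2)**2 = (sqrt(-64/5) - 1/4*1)**2 = (8*I*sqrt(5)/5 - 1/4)**2 = (-1/4 + 8*I*sqrt(5)/5)**2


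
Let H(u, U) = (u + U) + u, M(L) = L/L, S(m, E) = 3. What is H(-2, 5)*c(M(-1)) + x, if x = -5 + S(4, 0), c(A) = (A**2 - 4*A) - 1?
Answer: -6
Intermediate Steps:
M(L) = 1
H(u, U) = U + 2*u (H(u, U) = (U + u) + u = U + 2*u)
c(A) = -1 + A**2 - 4*A
x = -2 (x = -5 + 3 = -2)
H(-2, 5)*c(M(-1)) + x = (5 + 2*(-2))*(-1 + 1**2 - 4*1) - 2 = (5 - 4)*(-1 + 1 - 4) - 2 = 1*(-4) - 2 = -4 - 2 = -6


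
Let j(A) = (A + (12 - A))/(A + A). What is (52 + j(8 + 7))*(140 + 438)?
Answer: 151436/5 ≈ 30287.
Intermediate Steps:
j(A) = 6/A (j(A) = 12/((2*A)) = 12*(1/(2*A)) = 6/A)
(52 + j(8 + 7))*(140 + 438) = (52 + 6/(8 + 7))*(140 + 438) = (52 + 6/15)*578 = (52 + 6*(1/15))*578 = (52 + 2/5)*578 = (262/5)*578 = 151436/5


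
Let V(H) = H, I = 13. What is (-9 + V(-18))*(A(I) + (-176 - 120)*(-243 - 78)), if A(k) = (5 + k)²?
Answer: -2574180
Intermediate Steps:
(-9 + V(-18))*(A(I) + (-176 - 120)*(-243 - 78)) = (-9 - 18)*((5 + 13)² + (-176 - 120)*(-243 - 78)) = -27*(18² - 296*(-321)) = -27*(324 + 95016) = -27*95340 = -2574180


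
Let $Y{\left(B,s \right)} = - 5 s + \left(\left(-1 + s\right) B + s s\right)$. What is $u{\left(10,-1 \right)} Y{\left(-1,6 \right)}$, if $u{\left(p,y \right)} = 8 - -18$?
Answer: $26$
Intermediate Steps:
$u{\left(p,y \right)} = 26$ ($u{\left(p,y \right)} = 8 + 18 = 26$)
$Y{\left(B,s \right)} = s^{2} - 5 s + B \left(-1 + s\right)$ ($Y{\left(B,s \right)} = - 5 s + \left(B \left(-1 + s\right) + s^{2}\right) = - 5 s + \left(s^{2} + B \left(-1 + s\right)\right) = s^{2} - 5 s + B \left(-1 + s\right)$)
$u{\left(10,-1 \right)} Y{\left(-1,6 \right)} = 26 \left(6^{2} - -1 - 30 - 6\right) = 26 \left(36 + 1 - 30 - 6\right) = 26 \cdot 1 = 26$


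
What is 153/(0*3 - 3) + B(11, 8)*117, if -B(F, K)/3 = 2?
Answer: -753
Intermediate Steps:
B(F, K) = -6 (B(F, K) = -3*2 = -6)
153/(0*3 - 3) + B(11, 8)*117 = 153/(0*3 - 3) - 6*117 = 153/(0 - 3) - 702 = 153/(-3) - 702 = 153*(-⅓) - 702 = -51 - 702 = -753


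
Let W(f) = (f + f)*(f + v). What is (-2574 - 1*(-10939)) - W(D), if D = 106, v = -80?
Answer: 2853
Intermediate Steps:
W(f) = 2*f*(-80 + f) (W(f) = (f + f)*(f - 80) = (2*f)*(-80 + f) = 2*f*(-80 + f))
(-2574 - 1*(-10939)) - W(D) = (-2574 - 1*(-10939)) - 2*106*(-80 + 106) = (-2574 + 10939) - 2*106*26 = 8365 - 1*5512 = 8365 - 5512 = 2853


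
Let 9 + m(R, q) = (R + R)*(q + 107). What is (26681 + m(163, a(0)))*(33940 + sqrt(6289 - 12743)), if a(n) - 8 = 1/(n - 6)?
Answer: 6527442620/3 + 192323*I*sqrt(6454)/3 ≈ 2.1758e+9 + 5.1502e+6*I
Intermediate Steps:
a(n) = 8 + 1/(-6 + n) (a(n) = 8 + 1/(n - 6) = 8 + 1/(-6 + n))
m(R, q) = -9 + 2*R*(107 + q) (m(R, q) = -9 + (R + R)*(q + 107) = -9 + (2*R)*(107 + q) = -9 + 2*R*(107 + q))
(26681 + m(163, a(0)))*(33940 + sqrt(6289 - 12743)) = (26681 + (-9 + 214*163 + 2*163*((-47 + 8*0)/(-6 + 0))))*(33940 + sqrt(6289 - 12743)) = (26681 + (-9 + 34882 + 2*163*((-47 + 0)/(-6))))*(33940 + sqrt(-6454)) = (26681 + (-9 + 34882 + 2*163*(-1/6*(-47))))*(33940 + I*sqrt(6454)) = (26681 + (-9 + 34882 + 2*163*(47/6)))*(33940 + I*sqrt(6454)) = (26681 + (-9 + 34882 + 7661/3))*(33940 + I*sqrt(6454)) = (26681 + 112280/3)*(33940 + I*sqrt(6454)) = 192323*(33940 + I*sqrt(6454))/3 = 6527442620/3 + 192323*I*sqrt(6454)/3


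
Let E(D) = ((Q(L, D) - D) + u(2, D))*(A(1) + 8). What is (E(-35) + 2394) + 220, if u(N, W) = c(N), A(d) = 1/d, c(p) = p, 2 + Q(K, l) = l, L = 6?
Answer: 2614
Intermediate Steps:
Q(K, l) = -2 + l
u(N, W) = N
E(D) = 0 (E(D) = (((-2 + D) - D) + 2)*(1/1 + 8) = (-2 + 2)*(1 + 8) = 0*9 = 0)
(E(-35) + 2394) + 220 = (0 + 2394) + 220 = 2394 + 220 = 2614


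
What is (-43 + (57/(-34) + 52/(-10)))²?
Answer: 71893441/28900 ≈ 2487.7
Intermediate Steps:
(-43 + (57/(-34) + 52/(-10)))² = (-43 + (57*(-1/34) + 52*(-⅒)))² = (-43 + (-57/34 - 26/5))² = (-43 - 1169/170)² = (-8479/170)² = 71893441/28900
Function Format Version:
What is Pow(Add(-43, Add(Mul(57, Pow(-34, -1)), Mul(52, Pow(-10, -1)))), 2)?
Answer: Rational(71893441, 28900) ≈ 2487.7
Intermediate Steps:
Pow(Add(-43, Add(Mul(57, Pow(-34, -1)), Mul(52, Pow(-10, -1)))), 2) = Pow(Add(-43, Add(Mul(57, Rational(-1, 34)), Mul(52, Rational(-1, 10)))), 2) = Pow(Add(-43, Add(Rational(-57, 34), Rational(-26, 5))), 2) = Pow(Add(-43, Rational(-1169, 170)), 2) = Pow(Rational(-8479, 170), 2) = Rational(71893441, 28900)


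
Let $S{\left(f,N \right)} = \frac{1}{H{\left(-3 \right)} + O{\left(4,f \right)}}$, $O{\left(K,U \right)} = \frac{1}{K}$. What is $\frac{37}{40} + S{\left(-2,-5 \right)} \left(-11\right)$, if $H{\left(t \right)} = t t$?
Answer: $- \frac{391}{1480} \approx -0.26419$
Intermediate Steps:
$H{\left(t \right)} = t^{2}$
$S{\left(f,N \right)} = \frac{4}{37}$ ($S{\left(f,N \right)} = \frac{1}{\left(-3\right)^{2} + \frac{1}{4}} = \frac{1}{9 + \frac{1}{4}} = \frac{1}{\frac{37}{4}} = \frac{4}{37}$)
$\frac{37}{40} + S{\left(-2,-5 \right)} \left(-11\right) = \frac{37}{40} + \frac{4}{37} \left(-11\right) = 37 \cdot \frac{1}{40} - \frac{44}{37} = \frac{37}{40} - \frac{44}{37} = - \frac{391}{1480}$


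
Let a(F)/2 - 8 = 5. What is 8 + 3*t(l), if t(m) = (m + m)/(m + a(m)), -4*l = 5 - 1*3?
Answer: 134/17 ≈ 7.8824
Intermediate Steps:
a(F) = 26 (a(F) = 16 + 2*5 = 16 + 10 = 26)
l = -½ (l = -(5 - 1*3)/4 = -(5 - 3)/4 = -¼*2 = -½ ≈ -0.50000)
t(m) = 2*m/(26 + m) (t(m) = (m + m)/(m + 26) = (2*m)/(26 + m) = 2*m/(26 + m))
8 + 3*t(l) = 8 + 3*(2*(-½)/(26 - ½)) = 8 + 3*(2*(-½)/(51/2)) = 8 + 3*(2*(-½)*(2/51)) = 8 + 3*(-2/51) = 8 - 2/17 = 134/17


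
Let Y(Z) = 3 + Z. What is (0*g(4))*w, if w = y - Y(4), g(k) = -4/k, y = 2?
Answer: 0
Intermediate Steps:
w = -5 (w = 2 - (3 + 4) = 2 - 1*7 = 2 - 7 = -5)
(0*g(4))*w = (0*(-4/4))*(-5) = (0*(-4*1/4))*(-5) = (0*(-1))*(-5) = 0*(-5) = 0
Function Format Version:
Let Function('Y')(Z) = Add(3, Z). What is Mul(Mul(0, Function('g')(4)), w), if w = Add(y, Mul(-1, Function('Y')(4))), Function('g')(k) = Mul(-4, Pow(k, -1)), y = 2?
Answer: 0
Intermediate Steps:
w = -5 (w = Add(2, Mul(-1, Add(3, 4))) = Add(2, Mul(-1, 7)) = Add(2, -7) = -5)
Mul(Mul(0, Function('g')(4)), w) = Mul(Mul(0, Mul(-4, Pow(4, -1))), -5) = Mul(Mul(0, Mul(-4, Rational(1, 4))), -5) = Mul(Mul(0, -1), -5) = Mul(0, -5) = 0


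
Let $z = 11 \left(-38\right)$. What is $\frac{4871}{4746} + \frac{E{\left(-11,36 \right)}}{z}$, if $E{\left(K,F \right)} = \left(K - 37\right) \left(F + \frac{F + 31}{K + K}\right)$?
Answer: $\frac{52488629}{10911054} \approx 4.8106$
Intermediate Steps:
$E{\left(K,F \right)} = \left(-37 + K\right) \left(F + \frac{31 + F}{2 K}\right)$
$z = -418$
$\frac{4871}{4746} + \frac{E{\left(-11,36 \right)}}{z} = \frac{4871}{4746} + \frac{\frac{1}{2} \frac{1}{-11} \left(-1147 - 1332 - 11 \left(31 - 2628 + 2 \cdot 36 \left(-11\right)\right)\right)}{-418} = 4871 \cdot \frac{1}{4746} + \frac{1}{2} \left(- \frac{1}{11}\right) \left(-1147 - 1332 - 11 \left(31 - 2628 - 792\right)\right) \left(- \frac{1}{418}\right) = \frac{4871}{4746} + \frac{1}{2} \left(- \frac{1}{11}\right) \left(-1147 - 1332 - -37279\right) \left(- \frac{1}{418}\right) = \frac{4871}{4746} + \frac{1}{2} \left(- \frac{1}{11}\right) \left(-1147 - 1332 + 37279\right) \left(- \frac{1}{418}\right) = \frac{4871}{4746} + \frac{1}{2} \left(- \frac{1}{11}\right) 34800 \left(- \frac{1}{418}\right) = \frac{4871}{4746} - - \frac{8700}{2299} = \frac{4871}{4746} + \frac{8700}{2299} = \frac{52488629}{10911054}$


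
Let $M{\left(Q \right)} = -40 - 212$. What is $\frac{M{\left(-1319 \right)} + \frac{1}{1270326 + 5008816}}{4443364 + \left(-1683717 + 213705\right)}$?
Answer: $- \frac{1582343783}{18670099423984} \approx -8.4753 \cdot 10^{-5}$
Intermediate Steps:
$M{\left(Q \right)} = -252$ ($M{\left(Q \right)} = -40 - 212 = -252$)
$\frac{M{\left(-1319 \right)} + \frac{1}{1270326 + 5008816}}{4443364 + \left(-1683717 + 213705\right)} = \frac{-252 + \frac{1}{1270326 + 5008816}}{4443364 + \left(-1683717 + 213705\right)} = \frac{-252 + \frac{1}{6279142}}{4443364 - 1470012} = \frac{-252 + \frac{1}{6279142}}{2973352} = \left(- \frac{1582343783}{6279142}\right) \frac{1}{2973352} = - \frac{1582343783}{18670099423984}$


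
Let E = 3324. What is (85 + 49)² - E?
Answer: 14632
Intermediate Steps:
(85 + 49)² - E = (85 + 49)² - 1*3324 = 134² - 3324 = 17956 - 3324 = 14632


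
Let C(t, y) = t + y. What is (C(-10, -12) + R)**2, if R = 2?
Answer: 400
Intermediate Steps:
(C(-10, -12) + R)**2 = ((-10 - 12) + 2)**2 = (-22 + 2)**2 = (-20)**2 = 400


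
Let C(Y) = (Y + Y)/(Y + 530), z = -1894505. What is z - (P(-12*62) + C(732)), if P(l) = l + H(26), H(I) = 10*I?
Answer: -1195127983/631 ≈ -1.8940e+6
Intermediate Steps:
P(l) = 260 + l (P(l) = l + 10*26 = l + 260 = 260 + l)
C(Y) = 2*Y/(530 + Y) (C(Y) = (2*Y)/(530 + Y) = 2*Y/(530 + Y))
z - (P(-12*62) + C(732)) = -1894505 - ((260 - 12*62) + 2*732/(530 + 732)) = -1894505 - ((260 - 744) + 2*732/1262) = -1894505 - (-484 + 2*732*(1/1262)) = -1894505 - (-484 + 732/631) = -1894505 - 1*(-304672/631) = -1894505 + 304672/631 = -1195127983/631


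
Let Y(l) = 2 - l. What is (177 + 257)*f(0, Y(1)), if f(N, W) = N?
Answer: 0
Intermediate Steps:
(177 + 257)*f(0, Y(1)) = (177 + 257)*0 = 434*0 = 0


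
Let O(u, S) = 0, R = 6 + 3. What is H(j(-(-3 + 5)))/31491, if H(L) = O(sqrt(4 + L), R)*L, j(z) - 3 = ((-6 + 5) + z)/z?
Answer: 0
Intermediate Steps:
R = 9
j(z) = 3 + (-1 + z)/z (j(z) = 3 + ((-6 + 5) + z)/z = 3 + (-1 + z)/z)
H(L) = 0 (H(L) = 0*L = 0)
H(j(-(-3 + 5)))/31491 = 0/31491 = 0*(1/31491) = 0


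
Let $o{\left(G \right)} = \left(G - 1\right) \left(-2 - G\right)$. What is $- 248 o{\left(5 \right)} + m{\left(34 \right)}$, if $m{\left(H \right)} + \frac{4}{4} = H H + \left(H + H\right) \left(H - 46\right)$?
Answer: $7283$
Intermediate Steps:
$o{\left(G \right)} = \left(-1 + G\right) \left(-2 - G\right)$
$m{\left(H \right)} = -1 + H^{2} + 2 H \left(-46 + H\right)$ ($m{\left(H \right)} = -1 + \left(H H + \left(H + H\right) \left(H - 46\right)\right) = -1 + \left(H^{2} + 2 H \left(-46 + H\right)\right) = -1 + H^{2} + 2 H \left(-46 + H\right)$)
$- 248 o{\left(5 \right)} + m{\left(34 \right)} = - 248 \left(2 - 5 - 5^{2}\right) - \left(3129 - 3468\right) = - 248 \left(2 - 5 - 25\right) - -339 = \left(-248\right) \left(-28\right) + 339 = 6944 + 339 = 7283$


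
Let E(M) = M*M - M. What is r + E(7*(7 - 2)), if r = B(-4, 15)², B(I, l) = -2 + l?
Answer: 1359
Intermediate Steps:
r = 169 (r = (-2 + 15)² = 13² = 169)
E(M) = M² - M
r + E(7*(7 - 2)) = 169 + (7*(7 - 2))*(-1 + 7*(7 - 2)) = 169 + (7*5)*(-1 + 7*5) = 169 + 35*(-1 + 35) = 169 + 35*34 = 169 + 1190 = 1359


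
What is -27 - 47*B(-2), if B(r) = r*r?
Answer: -215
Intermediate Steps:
B(r) = r²
-27 - 47*B(-2) = -27 - 47*(-2)² = -27 - 47*4 = -27 - 188 = -215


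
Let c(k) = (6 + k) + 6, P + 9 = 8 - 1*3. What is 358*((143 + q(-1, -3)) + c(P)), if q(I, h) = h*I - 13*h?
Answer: 69094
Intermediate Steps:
P = -4 (P = -9 + (8 - 1*3) = -9 + (8 - 3) = -9 + 5 = -4)
q(I, h) = -13*h + I*h (q(I, h) = I*h - 13*h = -13*h + I*h)
c(k) = 12 + k
358*((143 + q(-1, -3)) + c(P)) = 358*((143 - 3*(-13 - 1)) + (12 - 4)) = 358*((143 - 3*(-14)) + 8) = 358*((143 + 42) + 8) = 358*(185 + 8) = 358*193 = 69094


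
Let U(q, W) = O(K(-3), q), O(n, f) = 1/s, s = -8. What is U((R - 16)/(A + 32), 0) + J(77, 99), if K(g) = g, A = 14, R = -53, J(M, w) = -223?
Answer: -1785/8 ≈ -223.13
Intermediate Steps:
O(n, f) = -⅛ (O(n, f) = 1/(-8) = -⅛)
U(q, W) = -⅛
U((R - 16)/(A + 32), 0) + J(77, 99) = -⅛ - 223 = -1785/8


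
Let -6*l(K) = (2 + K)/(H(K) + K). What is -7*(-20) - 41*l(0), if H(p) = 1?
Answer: 461/3 ≈ 153.67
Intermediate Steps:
l(K) = -(2 + K)/(6*(1 + K))
-7*(-20) - 41*l(0) = -7*(-20) - 41*(-2 - 1*0)/(6*(1 + 0)) = 140 - 41*(-2 + 0)/(6*1) = 140 - 41*(-2)/6 = 140 - 41*(-⅓) = 140 + 41/3 = 461/3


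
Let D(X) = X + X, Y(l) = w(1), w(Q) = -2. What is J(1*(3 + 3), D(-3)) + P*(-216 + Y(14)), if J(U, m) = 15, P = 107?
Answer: -23311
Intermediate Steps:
Y(l) = -2
D(X) = 2*X
J(1*(3 + 3), D(-3)) + P*(-216 + Y(14)) = 15 + 107*(-216 - 2) = 15 + 107*(-218) = 15 - 23326 = -23311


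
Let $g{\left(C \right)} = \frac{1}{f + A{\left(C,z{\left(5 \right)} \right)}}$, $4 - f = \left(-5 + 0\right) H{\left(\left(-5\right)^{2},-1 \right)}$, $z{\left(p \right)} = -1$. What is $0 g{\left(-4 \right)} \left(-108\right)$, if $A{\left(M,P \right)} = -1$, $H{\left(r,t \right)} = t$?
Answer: $0$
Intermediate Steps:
$f = -1$ ($f = 4 - \left(-5 + 0\right) \left(-1\right) = 4 - \left(-5\right) \left(-1\right) = 4 - 5 = -1$)
$g{\left(C \right)} = - \frac{1}{2}$ ($g{\left(C \right)} = \frac{1}{-1 - 1} = \frac{1}{-2} = - \frac{1}{2}$)
$0 g{\left(-4 \right)} \left(-108\right) = 0 \left(- \frac{1}{2}\right) \left(-108\right) = 0 \left(-108\right) = 0$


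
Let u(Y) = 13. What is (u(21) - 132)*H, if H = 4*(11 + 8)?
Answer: -9044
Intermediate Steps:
H = 76 (H = 4*19 = 76)
(u(21) - 132)*H = (13 - 132)*76 = -119*76 = -9044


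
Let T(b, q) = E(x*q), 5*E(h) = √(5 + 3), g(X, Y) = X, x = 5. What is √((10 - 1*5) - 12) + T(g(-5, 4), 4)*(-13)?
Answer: -26*√2/5 + I*√7 ≈ -7.3539 + 2.6458*I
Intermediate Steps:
E(h) = 2*√2/5 (E(h) = √(5 + 3)/5 = √8/5 = (2*√2)/5 = 2*√2/5)
T(b, q) = 2*√2/5
√((10 - 1*5) - 12) + T(g(-5, 4), 4)*(-13) = √((10 - 1*5) - 12) + (2*√2/5)*(-13) = √((10 - 5) - 12) - 26*√2/5 = √(5 - 12) - 26*√2/5 = √(-7) - 26*√2/5 = I*√7 - 26*√2/5 = -26*√2/5 + I*√7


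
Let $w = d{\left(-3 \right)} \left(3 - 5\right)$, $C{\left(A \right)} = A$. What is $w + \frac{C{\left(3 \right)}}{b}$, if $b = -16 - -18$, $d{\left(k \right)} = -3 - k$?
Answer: $\frac{3}{2} \approx 1.5$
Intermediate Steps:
$w = 0$ ($w = \left(-3 - -3\right) \left(3 - 5\right) = \left(-3 + 3\right) \left(-2\right) = 0 \left(-2\right) = 0$)
$b = 2$ ($b = -16 + 18 = 2$)
$w + \frac{C{\left(3 \right)}}{b} = 0 + \frac{3}{2} = \frac{3}{2}$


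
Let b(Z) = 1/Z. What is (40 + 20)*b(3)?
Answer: 20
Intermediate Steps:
(40 + 20)*b(3) = (40 + 20)/3 = 60*(⅓) = 20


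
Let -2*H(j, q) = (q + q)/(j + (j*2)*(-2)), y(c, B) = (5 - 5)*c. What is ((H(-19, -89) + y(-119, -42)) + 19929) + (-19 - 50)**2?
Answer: 1407419/57 ≈ 24692.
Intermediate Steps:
y(c, B) = 0 (y(c, B) = 0*c = 0)
H(j, q) = q/(3*j) (H(j, q) = -(q + q)/(2*(j + (j*2)*(-2))) = -2*q/(2*(j + (2*j)*(-2))) = -2*q/(2*(j - 4*j)) = -2*q/(2*((-3*j))) = -2*q*(-1/(3*j))/2 = -(-1)*q/(3*j) = q/(3*j))
((H(-19, -89) + y(-119, -42)) + 19929) + (-19 - 50)**2 = (((1/3)*(-89)/(-19) + 0) + 19929) + (-19 - 50)**2 = (((1/3)*(-89)*(-1/19) + 0) + 19929) + (-69)**2 = ((89/57 + 0) + 19929) + 4761 = (89/57 + 19929) + 4761 = 1136042/57 + 4761 = 1407419/57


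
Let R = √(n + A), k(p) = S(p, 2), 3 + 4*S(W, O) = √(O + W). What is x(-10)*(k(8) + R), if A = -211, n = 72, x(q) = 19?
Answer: -57/4 + 19*√10/4 + 19*I*√139 ≈ 0.77082 + 224.01*I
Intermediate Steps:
S(W, O) = -¾ + √(O + W)/4
k(p) = -¾ + √(2 + p)/4
R = I*√139 (R = √(72 - 211) = √(-139) = I*√139 ≈ 11.79*I)
x(-10)*(k(8) + R) = 19*((-¾ + √(2 + 8)/4) + I*√139) = 19*((-¾ + √10/4) + I*√139) = 19*(-¾ + √10/4 + I*√139) = -57/4 + 19*√10/4 + 19*I*√139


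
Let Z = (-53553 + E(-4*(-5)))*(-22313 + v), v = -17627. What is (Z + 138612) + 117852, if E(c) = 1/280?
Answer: 29948283979/14 ≈ 2.1392e+9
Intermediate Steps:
E(c) = 1/280
Z = 29944693483/14 (Z = (-53553 + 1/280)*(-22313 - 17627) = -14994839/280*(-39940) = 29944693483/14 ≈ 2.1389e+9)
(Z + 138612) + 117852 = (29944693483/14 + 138612) + 117852 = 29946634051/14 + 117852 = 29948283979/14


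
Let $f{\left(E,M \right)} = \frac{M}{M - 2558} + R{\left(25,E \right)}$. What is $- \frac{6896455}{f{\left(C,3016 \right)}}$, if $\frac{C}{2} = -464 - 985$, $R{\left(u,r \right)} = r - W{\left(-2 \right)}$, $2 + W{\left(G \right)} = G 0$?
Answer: $\frac{1579288195}{661676} \approx 2386.8$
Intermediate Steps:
$W{\left(G \right)} = -2$ ($W{\left(G \right)} = -2 + G 0 = -2 + 0 = -2$)
$R{\left(u,r \right)} = 2 + r$ ($R{\left(u,r \right)} = r - -2 = r + 2 = 2 + r$)
$C = -2898$ ($C = 2 \left(-464 - 985\right) = 2 \left(-1449\right) = -2898$)
$f{\left(E,M \right)} = 2 + E + \frac{M}{-2558 + M}$ ($f{\left(E,M \right)} = \frac{M}{M - 2558} + \left(2 + E\right) = \frac{M}{-2558 + M} + \left(2 + E\right) = 2 + E + \frac{M}{-2558 + M}$)
$- \frac{6896455}{f{\left(C,3016 \right)}} = - \frac{6896455}{\frac{1}{-2558 + 3016} \left(-5116 + 3016 - -7413084 + 3016 \left(2 - 2898\right)\right)} = - \frac{6896455}{\frac{1}{458} \left(-5116 + 3016 + 7413084 + 3016 \left(-2896\right)\right)} = - \frac{6896455}{\frac{1}{458} \left(-5116 + 3016 + 7413084 - 8734336\right)} = - \frac{6896455}{\frac{1}{458} \left(-1323352\right)} = - \frac{6896455}{- \frac{661676}{229}} = \left(-6896455\right) \left(- \frac{229}{661676}\right) = \frac{1579288195}{661676}$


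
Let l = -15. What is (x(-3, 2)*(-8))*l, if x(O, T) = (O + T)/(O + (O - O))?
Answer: 40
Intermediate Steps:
x(O, T) = (O + T)/O (x(O, T) = (O + T)/(O + 0) = (O + T)/O)
(x(-3, 2)*(-8))*l = (((-3 + 2)/(-3))*(-8))*(-15) = (-⅓*(-1)*(-8))*(-15) = ((⅓)*(-8))*(-15) = -8/3*(-15) = 40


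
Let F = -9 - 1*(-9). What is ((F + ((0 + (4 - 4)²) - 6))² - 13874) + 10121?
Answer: -3717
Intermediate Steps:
F = 0 (F = -9 + 9 = 0)
((F + ((0 + (4 - 4)²) - 6))² - 13874) + 10121 = ((0 + ((0 + (4 - 4)²) - 6))² - 13874) + 10121 = ((0 + ((0 + 0²) - 6))² - 13874) + 10121 = ((0 + ((0 + 0) - 6))² - 13874) + 10121 = ((0 + (0 - 6))² - 13874) + 10121 = ((0 - 6)² - 13874) + 10121 = ((-6)² - 13874) + 10121 = (36 - 13874) + 10121 = -13838 + 10121 = -3717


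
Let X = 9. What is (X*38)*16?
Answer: 5472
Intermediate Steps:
(X*38)*16 = (9*38)*16 = 342*16 = 5472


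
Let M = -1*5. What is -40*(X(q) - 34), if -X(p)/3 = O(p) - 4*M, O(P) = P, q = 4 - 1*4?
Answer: 3760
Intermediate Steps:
q = 0 (q = 4 - 4 = 0)
M = -5
X(p) = -60 - 3*p (X(p) = -3*(p - 4*(-5)) = -3*(p + 20) = -3*(20 + p) = -60 - 3*p)
-40*(X(q) - 34) = -40*((-60 - 3*0) - 34) = -40*((-60 + 0) - 34) = -40*(-60 - 34) = -40*(-94) = 3760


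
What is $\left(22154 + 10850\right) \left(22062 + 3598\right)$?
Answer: $846882640$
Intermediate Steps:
$\left(22154 + 10850\right) \left(22062 + 3598\right) = 33004 \cdot 25660 = 846882640$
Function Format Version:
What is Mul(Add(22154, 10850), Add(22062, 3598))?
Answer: 846882640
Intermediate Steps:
Mul(Add(22154, 10850), Add(22062, 3598)) = Mul(33004, 25660) = 846882640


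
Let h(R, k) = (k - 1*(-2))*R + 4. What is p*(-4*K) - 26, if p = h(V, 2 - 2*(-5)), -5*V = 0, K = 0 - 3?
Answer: 22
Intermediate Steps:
K = -3
V = 0 (V = -⅕*0 = 0)
h(R, k) = 4 + R*(2 + k) (h(R, k) = (k + 2)*R + 4 = (2 + k)*R + 4 = R*(2 + k) + 4 = 4 + R*(2 + k))
p = 4 (p = 4 + 2*0 + 0*(2 - 2*(-5)) = 4 + 0 + 0*(2 + 10) = 4 + 0 + 0*12 = 4 + 0 + 0 = 4)
p*(-4*K) - 26 = 4*(-4*(-3)) - 26 = 4*12 - 26 = 48 - 26 = 22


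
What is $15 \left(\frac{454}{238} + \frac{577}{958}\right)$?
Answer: $\frac{4291935}{114002} \approx 37.648$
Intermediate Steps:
$15 \left(\frac{454}{238} + \frac{577}{958}\right) = 15 \left(454 \cdot \frac{1}{238} + 577 \cdot \frac{1}{958}\right) = 15 \left(\frac{227}{119} + \frac{577}{958}\right) = 15 \cdot \frac{286129}{114002} = \frac{4291935}{114002}$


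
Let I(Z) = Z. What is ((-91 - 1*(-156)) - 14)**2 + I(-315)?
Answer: 2286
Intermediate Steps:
((-91 - 1*(-156)) - 14)**2 + I(-315) = ((-91 - 1*(-156)) - 14)**2 - 315 = ((-91 + 156) - 14)**2 - 315 = (65 - 14)**2 - 315 = 51**2 - 315 = 2601 - 315 = 2286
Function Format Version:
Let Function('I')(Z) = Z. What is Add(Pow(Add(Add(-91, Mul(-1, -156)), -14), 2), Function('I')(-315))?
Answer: 2286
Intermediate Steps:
Add(Pow(Add(Add(-91, Mul(-1, -156)), -14), 2), Function('I')(-315)) = Add(Pow(Add(Add(-91, Mul(-1, -156)), -14), 2), -315) = Add(Pow(Add(Add(-91, 156), -14), 2), -315) = Add(Pow(Add(65, -14), 2), -315) = Add(Pow(51, 2), -315) = Add(2601, -315) = 2286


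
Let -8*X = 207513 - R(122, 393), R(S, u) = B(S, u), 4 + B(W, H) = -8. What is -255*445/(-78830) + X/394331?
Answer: 34161448605/24868090184 ≈ 1.3737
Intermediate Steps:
B(W, H) = -12 (B(W, H) = -4 - 8 = -12)
R(S, u) = -12
X = -207525/8 (X = -(207513 - 1*(-12))/8 = -(207513 + 12)/8 = -⅛*207525 = -207525/8 ≈ -25941.)
-255*445/(-78830) + X/394331 = -255*445/(-78830) - 207525/8/394331 = -113475*(-1/78830) - 207525/8*1/394331 = 22695/15766 - 207525/3154648 = 34161448605/24868090184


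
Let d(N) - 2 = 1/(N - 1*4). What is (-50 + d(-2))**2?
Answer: 83521/36 ≈ 2320.0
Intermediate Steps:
d(N) = 2 + 1/(-4 + N) (d(N) = 2 + 1/(N - 1*4) = 2 + 1/(N - 4) = 2 + 1/(-4 + N))
(-50 + d(-2))**2 = (-50 + (-7 + 2*(-2))/(-4 - 2))**2 = (-50 + (-7 - 4)/(-6))**2 = (-50 - 1/6*(-11))**2 = (-50 + 11/6)**2 = (-289/6)**2 = 83521/36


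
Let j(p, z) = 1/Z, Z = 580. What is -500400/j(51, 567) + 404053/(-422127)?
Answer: -122514763868053/422127 ≈ -2.9023e+8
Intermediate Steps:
j(p, z) = 1/580
-500400/j(51, 567) + 404053/(-422127) = -500400/1/580 + 404053/(-422127) = -500400*580 + 404053*(-1/422127) = -290232000 - 404053/422127 = -122514763868053/422127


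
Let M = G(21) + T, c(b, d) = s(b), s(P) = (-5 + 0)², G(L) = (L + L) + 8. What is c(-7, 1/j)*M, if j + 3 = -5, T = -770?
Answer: -18000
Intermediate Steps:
j = -8 (j = -3 - 5 = -8)
G(L) = 8 + 2*L (G(L) = 2*L + 8 = 8 + 2*L)
s(P) = 25 (s(P) = (-5)² = 25)
c(b, d) = 25
M = -720 (M = (8 + 2*21) - 770 = (8 + 42) - 770 = 50 - 770 = -720)
c(-7, 1/j)*M = 25*(-720) = -18000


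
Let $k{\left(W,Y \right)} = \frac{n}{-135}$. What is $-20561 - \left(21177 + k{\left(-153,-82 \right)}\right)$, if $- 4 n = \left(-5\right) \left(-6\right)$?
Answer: $- \frac{751285}{18} \approx -41738.0$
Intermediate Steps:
$n = - \frac{15}{2}$ ($n = - \frac{\left(-5\right) \left(-6\right)}{4} = \left(- \frac{1}{4}\right) 30 = - \frac{15}{2} \approx -7.5$)
$k{\left(W,Y \right)} = \frac{1}{18}$ ($k{\left(W,Y \right)} = - \frac{15}{2 \left(-135\right)} = \left(- \frac{15}{2}\right) \left(- \frac{1}{135}\right) = \frac{1}{18}$)
$-20561 - \left(21177 + k{\left(-153,-82 \right)}\right) = -20561 - \frac{381187}{18} = - \frac{751285}{18}$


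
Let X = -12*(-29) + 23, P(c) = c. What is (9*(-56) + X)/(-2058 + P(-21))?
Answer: 19/297 ≈ 0.063973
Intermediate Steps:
X = 371 (X = 348 + 23 = 371)
(9*(-56) + X)/(-2058 + P(-21)) = (9*(-56) + 371)/(-2058 - 21) = (-504 + 371)/(-2079) = -133*(-1/2079) = 19/297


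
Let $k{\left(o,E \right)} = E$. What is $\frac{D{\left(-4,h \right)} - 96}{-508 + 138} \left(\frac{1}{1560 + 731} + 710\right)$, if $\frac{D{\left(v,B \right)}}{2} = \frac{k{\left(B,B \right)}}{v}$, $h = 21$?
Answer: $\frac{346468143}{1695340} \approx 204.36$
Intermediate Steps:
$D{\left(v,B \right)} = \frac{2 B}{v}$ ($D{\left(v,B \right)} = 2 \frac{B}{v} = \frac{2 B}{v}$)
$\frac{D{\left(-4,h \right)} - 96}{-508 + 138} \left(\frac{1}{1560 + 731} + 710\right) = \frac{2 \cdot 21 \frac{1}{-4} - 96}{-508 + 138} \left(\frac{1}{1560 + 731} + 710\right) = \frac{2 \cdot 21 \left(- \frac{1}{4}\right) - 96}{-370} \left(\frac{1}{2291} + 710\right) = \left(- \frac{21}{2} - 96\right) \left(- \frac{1}{370}\right) \left(\frac{1}{2291} + 710\right) = \left(- \frac{213}{2}\right) \left(- \frac{1}{370}\right) \frac{1626611}{2291} = \frac{213}{740} \cdot \frac{1626611}{2291} = \frac{346468143}{1695340}$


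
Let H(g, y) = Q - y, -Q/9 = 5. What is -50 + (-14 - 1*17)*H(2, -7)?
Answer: 1128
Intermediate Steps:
Q = -45 (Q = -9*5 = -45)
H(g, y) = -45 - y
-50 + (-14 - 1*17)*H(2, -7) = -50 + (-14 - 1*17)*(-45 - 1*(-7)) = -50 + (-14 - 17)*(-45 + 7) = -50 - 31*(-38) = -50 + 1178 = 1128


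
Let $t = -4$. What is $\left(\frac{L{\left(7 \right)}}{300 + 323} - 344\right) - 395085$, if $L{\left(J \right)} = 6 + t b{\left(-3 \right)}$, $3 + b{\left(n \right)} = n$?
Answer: $- \frac{246352237}{623} \approx -3.9543 \cdot 10^{5}$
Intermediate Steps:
$b{\left(n \right)} = -3 + n$
$L{\left(J \right)} = 30$ ($L{\left(J \right)} = 6 - 4 \left(-3 - 3\right) = 6 - -24 = 6 + 24 = 30$)
$\left(\frac{L{\left(7 \right)}}{300 + 323} - 344\right) - 395085 = \left(\frac{1}{300 + 323} \cdot 30 - 344\right) - 395085 = \left(\frac{1}{623} \cdot 30 - 344\right) - 395085 = \left(\frac{30}{623} - 344\right) - 395085 = - \frac{214282}{623} - 395085 = - \frac{246352237}{623}$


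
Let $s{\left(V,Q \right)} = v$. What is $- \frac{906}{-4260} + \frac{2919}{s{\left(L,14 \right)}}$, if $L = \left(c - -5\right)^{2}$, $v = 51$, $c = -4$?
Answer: $\frac{693397}{12070} \approx 57.448$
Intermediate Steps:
$L = 1$ ($L = \left(-4 - -5\right)^{2} = \left(-4 + 5\right)^{2} = 1^{2} = 1$)
$s{\left(V,Q \right)} = 51$
$- \frac{906}{-4260} + \frac{2919}{s{\left(L,14 \right)}} = - \frac{906}{-4260} + \frac{2919}{51} = \left(-906\right) \left(- \frac{1}{4260}\right) + 2919 \cdot \frac{1}{51} = \frac{151}{710} + \frac{973}{17} = \frac{693397}{12070}$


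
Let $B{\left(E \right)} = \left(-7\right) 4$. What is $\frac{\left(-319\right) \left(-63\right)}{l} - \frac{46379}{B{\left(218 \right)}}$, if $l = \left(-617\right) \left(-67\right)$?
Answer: $\frac{1917824197}{1157492} \approx 1656.9$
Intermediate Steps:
$B{\left(E \right)} = -28$
$l = 41339$
$\frac{\left(-319\right) \left(-63\right)}{l} - \frac{46379}{B{\left(218 \right)}} = \frac{\left(-319\right) \left(-63\right)}{41339} - \frac{46379}{-28} = 20097 \cdot \frac{1}{41339} - - \frac{46379}{28} = \frac{20097}{41339} + \frac{46379}{28} = \frac{1917824197}{1157492}$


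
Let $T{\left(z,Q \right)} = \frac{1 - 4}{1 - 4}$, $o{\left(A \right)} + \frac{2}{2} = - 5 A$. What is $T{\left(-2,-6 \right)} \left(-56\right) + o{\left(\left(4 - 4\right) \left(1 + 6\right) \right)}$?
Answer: $-57$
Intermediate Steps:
$o{\left(A \right)} = -1 - 5 A$
$T{\left(z,Q \right)} = 1$ ($T{\left(z,Q \right)} = - \frac{3}{-3} = \left(-3\right) \left(- \frac{1}{3}\right) = 1$)
$T{\left(-2,-6 \right)} \left(-56\right) + o{\left(\left(4 - 4\right) \left(1 + 6\right) \right)} = 1 \left(-56\right) - \left(1 + 5 \left(4 - 4\right) \left(1 + 6\right)\right) = -56 - \left(1 + 5 \cdot 0 \cdot 7\right) = -56 - 1 = -57$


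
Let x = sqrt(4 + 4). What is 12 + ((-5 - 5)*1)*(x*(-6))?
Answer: 12 + 120*sqrt(2) ≈ 181.71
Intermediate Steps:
x = 2*sqrt(2) (x = sqrt(8) = 2*sqrt(2) ≈ 2.8284)
12 + ((-5 - 5)*1)*(x*(-6)) = 12 + ((-5 - 5)*1)*((2*sqrt(2))*(-6)) = 12 + (-10*1)*(-12*sqrt(2)) = 12 - (-120)*sqrt(2) = 12 + 120*sqrt(2)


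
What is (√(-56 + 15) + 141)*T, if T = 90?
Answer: 12690 + 90*I*√41 ≈ 12690.0 + 576.28*I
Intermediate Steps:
(√(-56 + 15) + 141)*T = (√(-56 + 15) + 141)*90 = (√(-41) + 141)*90 = (I*√41 + 141)*90 = (141 + I*√41)*90 = 12690 + 90*I*√41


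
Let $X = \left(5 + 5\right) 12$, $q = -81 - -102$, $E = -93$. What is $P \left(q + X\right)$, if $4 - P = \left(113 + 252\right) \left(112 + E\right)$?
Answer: $-977271$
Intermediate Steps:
$q = 21$ ($q = -81 + 102 = 21$)
$X = 120$ ($X = 10 \cdot 12 = 120$)
$P = -6931$ ($P = 4 - \left(113 + 252\right) \left(112 - 93\right) = 4 - 365 \cdot 19 = 4 - 6935 = -6931$)
$P \left(q + X\right) = - 6931 \left(21 + 120\right) = \left(-6931\right) 141 = -977271$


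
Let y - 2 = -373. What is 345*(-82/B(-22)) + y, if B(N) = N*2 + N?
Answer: 634/11 ≈ 57.636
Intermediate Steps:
y = -371 (y = 2 - 373 = -371)
B(N) = 3*N (B(N) = 2*N + N = 3*N)
345*(-82/B(-22)) + y = 345*(-82/(3*(-22))) - 371 = 345*(-82/(-66)) - 371 = 345*(-82*(-1/66)) - 371 = 345*(41/33) - 371 = 4715/11 - 371 = 634/11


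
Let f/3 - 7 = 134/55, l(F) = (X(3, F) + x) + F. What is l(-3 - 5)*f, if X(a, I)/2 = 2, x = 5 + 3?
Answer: 6228/55 ≈ 113.24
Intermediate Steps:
x = 8
X(a, I) = 4 (X(a, I) = 2*2 = 4)
l(F) = 12 + F (l(F) = (4 + 8) + F = 12 + F)
f = 1557/55 (f = 21 + 3*(134/55) = 21 + 402/55 = 1557/55 ≈ 28.309)
l(-3 - 5)*f = (12 + (-3 - 5))*(1557/55) = (12 - 8)*(1557/55) = 4*(1557/55) = 6228/55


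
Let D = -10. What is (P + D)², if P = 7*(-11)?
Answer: 7569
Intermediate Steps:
P = -77
(P + D)² = (-77 - 10)² = (-87)² = 7569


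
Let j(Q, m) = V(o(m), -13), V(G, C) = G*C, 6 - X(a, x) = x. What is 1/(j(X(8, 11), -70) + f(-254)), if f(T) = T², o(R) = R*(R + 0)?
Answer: 1/816 ≈ 0.0012255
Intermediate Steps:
X(a, x) = 6 - x
o(R) = R² (o(R) = R*R = R²)
V(G, C) = C*G
j(Q, m) = -13*m²
1/(j(X(8, 11), -70) + f(-254)) = 1/(-13*(-70)² + (-254)²) = 1/(-13*4900 + 64516) = 1/(-63700 + 64516) = 1/816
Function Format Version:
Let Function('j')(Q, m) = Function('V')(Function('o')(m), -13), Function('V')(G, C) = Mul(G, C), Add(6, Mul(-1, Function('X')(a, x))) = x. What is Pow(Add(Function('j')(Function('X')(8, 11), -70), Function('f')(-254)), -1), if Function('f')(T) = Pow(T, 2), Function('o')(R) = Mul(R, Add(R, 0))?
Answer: Rational(1, 816) ≈ 0.0012255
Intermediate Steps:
Function('X')(a, x) = Add(6, Mul(-1, x))
Function('o')(R) = Pow(R, 2) (Function('o')(R) = Mul(R, R) = Pow(R, 2))
Function('V')(G, C) = Mul(C, G)
Function('j')(Q, m) = Mul(-13, Pow(m, 2))
Pow(Add(Function('j')(Function('X')(8, 11), -70), Function('f')(-254)), -1) = Pow(Add(Mul(-13, Pow(-70, 2)), Pow(-254, 2)), -1) = Pow(Add(Mul(-13, 4900), 64516), -1) = Pow(Add(-63700, 64516), -1) = Pow(816, -1) = Rational(1, 816)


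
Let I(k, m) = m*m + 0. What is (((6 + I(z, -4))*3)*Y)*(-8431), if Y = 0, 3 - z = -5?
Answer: 0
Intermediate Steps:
z = 8 (z = 3 - 1*(-5) = 3 + 5 = 8)
I(k, m) = m² (I(k, m) = m² + 0 = m²)
(((6 + I(z, -4))*3)*Y)*(-8431) = (((6 + (-4)²)*3)*0)*(-8431) = (((6 + 16)*3)*0)*(-8431) = ((22*3)*0)*(-8431) = (66*0)*(-8431) = 0*(-8431) = 0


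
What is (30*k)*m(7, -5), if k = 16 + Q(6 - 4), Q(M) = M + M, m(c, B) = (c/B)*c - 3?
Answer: -7680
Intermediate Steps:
m(c, B) = -3 + c²/B (m(c, B) = c²/B - 3 = -3 + c²/B)
Q(M) = 2*M
k = 20 (k = 16 + 2*(6 - 4) = 16 + 2*2 = 16 + 4 = 20)
(30*k)*m(7, -5) = (30*20)*(-3 + 7²/(-5)) = 600*(-3 - ⅕*49) = 600*(-3 - 49/5) = 600*(-64/5) = -7680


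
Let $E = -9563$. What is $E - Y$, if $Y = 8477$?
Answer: $-18040$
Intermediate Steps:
$E - Y = -9563 - 8477 = -18040$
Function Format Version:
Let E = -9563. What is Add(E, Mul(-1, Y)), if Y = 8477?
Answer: -18040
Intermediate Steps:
Add(E, Mul(-1, Y)) = Add(-9563, Mul(-1, 8477)) = Add(-9563, -8477) = -18040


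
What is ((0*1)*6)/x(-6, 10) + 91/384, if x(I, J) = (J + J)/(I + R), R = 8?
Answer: 91/384 ≈ 0.23698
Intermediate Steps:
x(I, J) = 2*J/(8 + I) (x(I, J) = (J + J)/(I + 8) = (2*J)/(8 + I) = 2*J/(8 + I))
((0*1)*6)/x(-6, 10) + 91/384 = ((0*1)*6)/((2*10/(8 - 6))) + 91/384 = (0*6)/((2*10/2)) + 91*(1/384) = 0/((2*10*(½))) + 91/384 = 0/10 + 91/384 = 0*(⅒) + 91/384 = 0 + 91/384 = 91/384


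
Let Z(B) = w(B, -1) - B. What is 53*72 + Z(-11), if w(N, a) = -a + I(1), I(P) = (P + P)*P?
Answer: 3830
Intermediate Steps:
I(P) = 2*P² (I(P) = (2*P)*P = 2*P²)
w(N, a) = 2 - a (w(N, a) = -a + 2*1² = -a + 2*1 = -a + 2 = 2 - a)
Z(B) = 3 - B (Z(B) = (2 - 1*(-1)) - B = (2 + 1) - B = 3 - B)
53*72 + Z(-11) = 53*72 + (3 - 1*(-11)) = 3816 + (3 + 11) = 3816 + 14 = 3830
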